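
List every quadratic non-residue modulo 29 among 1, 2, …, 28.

Square k = 1,…,14 (k and 29−k give the same square):
1²=1, 2²=4, 3²=9, 4²=16, 5²=25, 6²≡7, 7²≡20, 8²≡6, 9²≡23, 10²≡13, 11²≡5, 12²≡28, 13²≡24, 14²≡22 (mod 29).
The residues are {1, 4, 5, 6, 7, 9, 13, 16, 20, 22, 23, 24, 25, 28}; the non-residues are the remaining 14 nonzero classes.

2, 3, 8, 10, 11, 12, 14, 15, 17, 18, 19, 21, 26, 27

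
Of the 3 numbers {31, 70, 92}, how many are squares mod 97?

(31/97) = +1 → QR.
(70/97) = +1 → QR.
(92/97) = -1 → non-residue.
Total quadratic residues among the 3: 2.

2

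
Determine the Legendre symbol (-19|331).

First reduce: -19 ≡ 312 (mod 331).
Pull out 2^3: since 331 ≡ 3 (mod 8), (2/331) = -1, so (2/331)^3 = -1.
Reciprocity: 39 ≡ 3 and 331 ≡ 3 (mod 4), so (39/331) = −(331/39).
Reduce top mod 39: now compute (19/39).
Reciprocity: 19 ≡ 3 and 39 ≡ 3 (mod 4), so (19/39) = −(39/19).
Reduce top mod 19: now compute (1/19).
Reached (1/19) = 1. Collecting the sign flips along the way, the symbol is -1.

-1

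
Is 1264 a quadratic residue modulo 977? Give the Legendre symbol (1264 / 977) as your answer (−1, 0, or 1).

-1

Euler's criterion: (1264/977) ≡ 287^488 (mod 977).
287^2 ≡ 301 (mod 977)
287^4 ≡ 717 (mod 977)
287^8 ≡ 187 (mod 977)
287^16 ≡ 774 (mod 977)
287^32 ≡ 175 (mod 977)
287^64 ≡ 338 (mod 977)
287^128 ≡ 912 (mod 977)
287^256 ≡ 317 (mod 977)
287^488 = 287^(256+128+64+32+8) ≡ 976 (mod 977).
Result is 976 ≡ −1, so (1264/977) = −1.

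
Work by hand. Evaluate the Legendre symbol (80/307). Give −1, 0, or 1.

Euler's criterion: (80/307) ≡ 80^153 (mod 307).
80^2 ≡ 260 (mod 307)
80^4 ≡ 60 (mod 307)
80^8 ≡ 223 (mod 307)
80^16 ≡ 302 (mod 307)
80^32 ≡ 25 (mod 307)
80^64 ≡ 11 (mod 307)
80^128 ≡ 121 (mod 307)
80^153 = 80^(128+16+8+1) ≡ 306 (mod 307).
Result is 306 ≡ −1, so (80/307) = −1.

-1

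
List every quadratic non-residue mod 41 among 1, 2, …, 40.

3, 6, 7, 11, 12, 13, 14, 15, 17, 19, 22, 24, 26, 27, 28, 29, 30, 34, 35, 38

Square k = 1,…,20 (k and 41−k give the same square):
1²=1, 2²=4, 3²=9, 4²=16, 5²=25, 6²=36, 7²≡8, 8²≡23, 9²≡40, 10²≡18, 11²≡39, 12²≡21, 13²≡5, 14²≡32, 15²≡20, 16²≡10, 17²≡2, 18²≡37, 19²≡33, 20²≡31 (mod 41).
The residues are {1, 2, 4, 5, 8, 9, 10, 16, 18, 20, 21, 23, 25, 31, 32, 33, 36, 37, 39, 40}; the non-residues are the remaining 20 nonzero classes.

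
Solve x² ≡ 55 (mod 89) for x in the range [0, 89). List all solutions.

12, 77

89 ≡ 1 (mod 4), so we find a root by search.
Trying successive values, 12² = 144 ≡ 55 (mod 89). The other root is 89 − 12 = 77.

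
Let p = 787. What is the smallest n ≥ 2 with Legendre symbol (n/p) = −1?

2

(2/787) = −1, so 2 is the smallest positive non-residue mod 787.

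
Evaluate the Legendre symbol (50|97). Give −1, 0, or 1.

Pull out 2: since 97 ≡ 1 (mod 8), (2/97) = +1.
Reciprocity: 25 ≡ 1 and 97 ≡ 1 (mod 4), so (25/97) = +(97/25).
Reduce top mod 25: now compute (22/25).
Pull out 2: since 25 ≡ 1 (mod 8), (2/25) = +1.
Reciprocity: 11 ≡ 3 and 25 ≡ 1 (mod 4), so (11/25) = +(25/11).
Reduce top mod 11: now compute (3/11).
Reciprocity: 3 ≡ 3 and 11 ≡ 3 (mod 4), so (3/11) = −(11/3).
Reduce top mod 3: now compute (2/3).
Pull out 2: since 3 ≡ 3 (mod 8), (2/3) = -1.
Reached (1/3) = 1. Collecting the sign flips along the way, the symbol is +1.

1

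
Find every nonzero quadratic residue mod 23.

1, 2, 3, 4, 6, 8, 9, 12, 13, 16, 18

Square k = 1,…,11 (k and 23−k give the same square):
1²=1, 2²=4, 3²=9, 4²=16, 5²≡2, 6²≡13, 7²≡3, 8²≡18, 9²≡12, 10²≡8, 11²≡6 (mod 23).
So the quadratic residues mod 23 are {1, 2, 3, 4, 6, 8, 9, 12, 13, 16, 18}.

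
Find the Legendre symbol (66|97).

Pull out 2: since 97 ≡ 1 (mod 8), (2/97) = +1.
Reciprocity: 33 ≡ 1 and 97 ≡ 1 (mod 4), so (33/97) = +(97/33).
Reduce top mod 33: now compute (31/33).
Reciprocity: 31 ≡ 3 and 33 ≡ 1 (mod 4), so (31/33) = +(33/31).
Reduce top mod 31: now compute (2/31).
Pull out 2: since 31 ≡ 7 (mod 8), (2/31) = +1.
Reached (1/31) = 1. Collecting the sign flips along the way, the symbol is +1.

1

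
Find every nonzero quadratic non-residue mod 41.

3 6 7 11 12 13 14 15 17 19 22 24 26 27 28 29 30 34 35 38

Square k = 1,…,20 (k and 41−k give the same square):
1²=1, 2²=4, 3²=9, 4²=16, 5²=25, 6²=36, 7²≡8, 8²≡23, 9²≡40, 10²≡18, 11²≡39, 12²≡21, 13²≡5, 14²≡32, 15²≡20, 16²≡10, 17²≡2, 18²≡37, 19²≡33, 20²≡31 (mod 41).
The residues are {1, 2, 4, 5, 8, 9, 10, 16, 18, 20, 21, 23, 25, 31, 32, 33, 36, 37, 39, 40}; the non-residues are the remaining 20 nonzero classes.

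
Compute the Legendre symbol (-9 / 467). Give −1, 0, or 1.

-1

First reduce: -9 ≡ 458 (mod 467).
Pull out 2: since 467 ≡ 3 (mod 8), (2/467) = -1.
Reciprocity: 229 ≡ 1 and 467 ≡ 3 (mod 4), so (229/467) = +(467/229).
Reduce top mod 229: now compute (9/229).
Reciprocity: 9 ≡ 1 and 229 ≡ 1 (mod 4), so (9/229) = +(229/9).
Reduce top mod 9: now compute (4/9).
Pull out 2^2: since 9 ≡ 1 (mod 8), (2/9) = +1, so (2/9)^2 = +1.
Reached (1/9) = 1. Collecting the sign flips along the way, the symbol is -1.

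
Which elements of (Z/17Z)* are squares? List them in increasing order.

1, 2, 4, 8, 9, 13, 15, 16

Square k = 1,…,8 (k and 17−k give the same square):
1²=1, 2²=4, 3²=9, 4²=16, 5²≡8, 6²≡2, 7²≡15, 8²≡13 (mod 17).
So the quadratic residues mod 17 are {1, 2, 4, 8, 9, 13, 15, 16}.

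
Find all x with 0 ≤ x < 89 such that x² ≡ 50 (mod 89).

36, 53

89 ≡ 1 (mod 4), so we find a root by search.
Trying successive values, 36² = 1296 ≡ 50 (mod 89). The other root is 89 − 36 = 53.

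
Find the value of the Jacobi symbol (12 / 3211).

Pull out 2^2: since 3211 ≡ 3 (mod 8), (2/3211) = -1, so (2/3211)^2 = +1.
Reciprocity: 3 ≡ 3 and 3211 ≡ 3 (mod 4), so (3/3211) = −(3211/3).
Reduce top mod 3: now compute (1/3).
Reached (1/3) = 1. Collecting the sign flips along the way, the symbol is -1.

-1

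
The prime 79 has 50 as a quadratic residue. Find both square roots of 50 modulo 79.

Since 79 ≡ 3 (mod 4), a square root of 50 is 50^((79+1)/4) = 50^20 mod 79.
Repeated squaring: 50^2≡51, 50^4≡73, 50^8≡36, 50^16≡32 (mod 79).
50^20 = 50^(16+4) ≡ 45 (mod 79).
Check: 45² = 2025 ≡ 50 (mod 79). The two roots are 34 and 45.

34, 45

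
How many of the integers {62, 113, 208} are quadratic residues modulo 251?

(62/251) = -1 → non-residue.
(113/251) = +1 → QR.
(208/251) = +1 → QR.
Total quadratic residues among the 3: 2.

2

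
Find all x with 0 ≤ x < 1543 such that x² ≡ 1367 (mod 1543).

Since 1543 ≡ 3 (mod 4), a square root of 1367 is 1367^((1543+1)/4) = 1367^386 mod 1543.
Repeated squaring: 1367^2≡116, 1367^4≡1112, 1367^8≡601, 1367^16≡139, 1367^32≡805, 1367^64≡1508, 1367^128≡1225, 1367^256≡829 (mod 1543).
1367^386 = 1367^(256+128+2) ≡ 565 (mod 1543).
Check: 565² = 319225 ≡ 1367 (mod 1543). The two roots are 565 and 978.

565, 978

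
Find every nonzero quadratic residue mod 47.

1, 2, 3, 4, 6, 7, 8, 9, 12, 14, 16, 17, 18, 21, 24, 25, 27, 28, 32, 34, 36, 37, 42

Square k = 1,…,23 (k and 47−k give the same square):
1²=1, 2²=4, 3²=9, 4²=16, 5²=25, 6²=36, 7²≡2, 8²≡17, 9²≡34, 10²≡6, 11²≡27, 12²≡3, 13²≡28, 14²≡8, 15²≡37, 16²≡21, 17²≡7, 18²≡42, 19²≡32, 20²≡24, 21²≡18, 22²≡14, 23²≡12 (mod 47).
So the quadratic residues mod 47 are {1, 2, 3, 4, 6, 7, 8, 9, 12, 14, 16, 17, 18, 21, 24, 25, 27, 28, 32, 34, 36, 37, 42}.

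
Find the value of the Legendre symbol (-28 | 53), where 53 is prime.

Euler's criterion: (-28/53) ≡ 25^26 (mod 53).
25^2 ≡ 42 (mod 53)
25^4 ≡ 15 (mod 53)
25^8 ≡ 13 (mod 53)
25^16 ≡ 10 (mod 53)
25^26 = 25^(16+8+2) ≡ 1 (mod 53).
Result is 1, so (-28/53) = 1.

1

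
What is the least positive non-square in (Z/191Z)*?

7

(2/191) = +1, so 2 is a residue.
(3/191) = +1, so 3 is a residue.
(4/191) = +1, so 4 is a residue.
(5/191) = +1, so 5 is a residue.
(6/191) = +1, so 6 is a residue.
(7/191) = −1, so 7 is the smallest positive non-residue mod 191.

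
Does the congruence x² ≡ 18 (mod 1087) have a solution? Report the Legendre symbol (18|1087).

Pull out 2: since 1087 ≡ 7 (mod 8), (2/1087) = +1.
Reciprocity: 9 ≡ 1 and 1087 ≡ 3 (mod 4), so (9/1087) = +(1087/9).
Reduce top mod 9: now compute (7/9).
Reciprocity: 7 ≡ 3 and 9 ≡ 1 (mod 4), so (7/9) = +(9/7).
Reduce top mod 7: now compute (2/7).
Pull out 2: since 7 ≡ 7 (mod 8), (2/7) = +1.
Reached (1/7) = 1. Collecting the sign flips along the way, the symbol is +1.

1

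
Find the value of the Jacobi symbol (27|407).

1

Reciprocity: 27 ≡ 3 and 407 ≡ 3 (mod 4), so (27/407) = −(407/27).
Reduce top mod 27: now compute (2/27).
Pull out 2: since 27 ≡ 3 (mod 8), (2/27) = -1.
Reached (1/27) = 1. Collecting the sign flips along the way, the symbol is +1.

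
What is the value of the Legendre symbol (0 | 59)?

Top reduces to 0: gcd > 1, so the symbol is 0.

0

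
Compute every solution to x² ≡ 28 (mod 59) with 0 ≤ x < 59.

Since 59 ≡ 3 (mod 4), a square root of 28 is 28^((59+1)/4) = 28^15 mod 59.
Repeated squaring: 28^2≡17, 28^4≡53, 28^8≡36 (mod 59).
28^15 = 28^(8+4+2+1) ≡ 21 (mod 59).
Check: 21² = 441 ≡ 28 (mod 59). The two roots are 21 and 38.

21, 38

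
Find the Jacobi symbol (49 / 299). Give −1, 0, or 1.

Reciprocity: 49 ≡ 1 and 299 ≡ 3 (mod 4), so (49/299) = +(299/49).
Reduce top mod 49: now compute (5/49).
Reciprocity: 5 ≡ 1 and 49 ≡ 1 (mod 4), so (5/49) = +(49/5).
Reduce top mod 5: now compute (4/5).
Pull out 2^2: since 5 ≡ 5 (mod 8), (2/5) = -1, so (2/5)^2 = +1.
Reached (1/5) = 1. Collecting the sign flips along the way, the symbol is +1.

1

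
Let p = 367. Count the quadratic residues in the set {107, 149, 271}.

(107/367) = +1 → QR.
(149/367) = +1 → QR.
(271/367) = +1 → QR.
Total quadratic residues among the 3: 3.

3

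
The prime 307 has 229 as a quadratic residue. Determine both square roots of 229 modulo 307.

42, 265

Since 307 ≡ 3 (mod 4), a square root of 229 is 229^((307+1)/4) = 229^77 mod 307.
Repeated squaring: 229^2≡251, 229^4≡66, 229^8≡58, 229^16≡294, 229^32≡169, 229^64≡10 (mod 307).
229^77 = 229^(64+8+4+1) ≡ 42 (mod 307).
Check: 42² = 1764 ≡ 229 (mod 307). The two roots are 42 and 265.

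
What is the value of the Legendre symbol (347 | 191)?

1

First reduce: 347 ≡ 156 (mod 191).
Pull out 2^2: since 191 ≡ 7 (mod 8), (2/191) = +1, so (2/191)^2 = +1.
Reciprocity: 39 ≡ 3 and 191 ≡ 3 (mod 4), so (39/191) = −(191/39).
Reduce top mod 39: now compute (35/39).
Reciprocity: 35 ≡ 3 and 39 ≡ 3 (mod 4), so (35/39) = −(39/35).
Reduce top mod 35: now compute (4/35).
Pull out 2^2: since 35 ≡ 3 (mod 8), (2/35) = -1, so (2/35)^2 = +1.
Reached (1/35) = 1. Collecting the sign flips along the way, the symbol is +1.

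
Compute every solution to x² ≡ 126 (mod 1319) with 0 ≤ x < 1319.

Since 1319 ≡ 3 (mod 4), a square root of 126 is 126^((1319+1)/4) = 126^330 mod 1319.
Repeated squaring: 126^2≡48, 126^4≡985, 126^8≡760, 126^16≡1197, 126^32≡375, 126^64≡811, 126^128≡859, 126^256≡560 (mod 1319).
126^330 = 126^(256+64+8+2) ≡ 926 (mod 1319).
Check: 926² = 857476 ≡ 126 (mod 1319). The two roots are 393 and 926.

393, 926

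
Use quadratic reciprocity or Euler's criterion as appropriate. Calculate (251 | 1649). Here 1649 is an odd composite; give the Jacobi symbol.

-1

Reciprocity: 251 ≡ 3 and 1649 ≡ 1 (mod 4), so (251/1649) = +(1649/251).
Reduce top mod 251: now compute (143/251).
Reciprocity: 143 ≡ 3 and 251 ≡ 3 (mod 4), so (143/251) = −(251/143).
Reduce top mod 143: now compute (108/143).
Pull out 2^2: since 143 ≡ 7 (mod 8), (2/143) = +1, so (2/143)^2 = +1.
Reciprocity: 27 ≡ 3 and 143 ≡ 3 (mod 4), so (27/143) = −(143/27).
Reduce top mod 27: now compute (8/27).
Pull out 2^3: since 27 ≡ 3 (mod 8), (2/27) = -1, so (2/27)^3 = -1.
Reached (1/27) = 1. Collecting the sign flips along the way, the symbol is -1.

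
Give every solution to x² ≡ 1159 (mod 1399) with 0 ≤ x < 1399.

Since 1399 ≡ 3 (mod 4), a square root of 1159 is 1159^((1399+1)/4) = 1159^350 mod 1399.
Repeated squaring: 1159^2≡241, 1159^4≡722, 1159^8≡856, 1159^16≡1059, 1159^32≡882, 1159^64≡80, 1159^128≡804, 1159^256≡78 (mod 1399).
1159^350 = 1159^(256+64+16+8+4+2) ≡ 865 (mod 1399).
Check: 865² = 748225 ≡ 1159 (mod 1399). The two roots are 534 and 865.

534, 865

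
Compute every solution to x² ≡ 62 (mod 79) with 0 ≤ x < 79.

33, 46

Since 79 ≡ 3 (mod 4), a square root of 62 is 62^((79+1)/4) = 62^20 mod 79.
Repeated squaring: 62^2≡52, 62^4≡18, 62^8≡8, 62^16≡64 (mod 79).
62^20 = 62^(16+4) ≡ 46 (mod 79).
Check: 46² = 2116 ≡ 62 (mod 79). The two roots are 33 and 46.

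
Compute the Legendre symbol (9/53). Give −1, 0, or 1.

Reciprocity: 9 ≡ 1 and 53 ≡ 1 (mod 4), so (9/53) = +(53/9).
Reduce top mod 9: now compute (8/9).
Pull out 2^3: since 9 ≡ 1 (mod 8), (2/9) = +1, so (2/9)^3 = +1.
Reached (1/9) = 1. Collecting the sign flips along the way, the symbol is +1.

1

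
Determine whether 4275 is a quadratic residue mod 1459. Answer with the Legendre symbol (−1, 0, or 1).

First reduce: 4275 ≡ 1357 (mod 1459).
Reciprocity: 1357 ≡ 1 and 1459 ≡ 3 (mod 4), so (1357/1459) = +(1459/1357).
Reduce top mod 1357: now compute (102/1357).
Pull out 2: since 1357 ≡ 5 (mod 8), (2/1357) = -1.
Reciprocity: 51 ≡ 3 and 1357 ≡ 1 (mod 4), so (51/1357) = +(1357/51).
Reduce top mod 51: now compute (31/51).
Reciprocity: 31 ≡ 3 and 51 ≡ 3 (mod 4), so (31/51) = −(51/31).
Reduce top mod 31: now compute (20/31).
Pull out 2^2: since 31 ≡ 7 (mod 8), (2/31) = +1, so (2/31)^2 = +1.
Reciprocity: 5 ≡ 1 and 31 ≡ 3 (mod 4), so (5/31) = +(31/5).
Reduce top mod 5: now compute (1/5).
Reached (1/5) = 1. Collecting the sign flips along the way, the symbol is +1.

1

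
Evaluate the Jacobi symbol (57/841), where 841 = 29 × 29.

1

Reciprocity: 57 ≡ 1 and 841 ≡ 1 (mod 4), so (57/841) = +(841/57).
Reduce top mod 57: now compute (43/57).
Reciprocity: 43 ≡ 3 and 57 ≡ 1 (mod 4), so (43/57) = +(57/43).
Reduce top mod 43: now compute (14/43).
Pull out 2: since 43 ≡ 3 (mod 8), (2/43) = -1.
Reciprocity: 7 ≡ 3 and 43 ≡ 3 (mod 4), so (7/43) = −(43/7).
Reduce top mod 7: now compute (1/7).
Reached (1/7) = 1. Collecting the sign flips along the way, the symbol is +1.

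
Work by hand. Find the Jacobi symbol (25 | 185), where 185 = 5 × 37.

Reciprocity: 25 ≡ 1 and 185 ≡ 1 (mod 4), so (25/185) = +(185/25).
Reduce top mod 25: now compute (10/25).
Pull out 2: since 25 ≡ 1 (mod 8), (2/25) = +1.
Reciprocity: 5 ≡ 1 and 25 ≡ 1 (mod 4), so (5/25) = +(25/5).
Reduce top mod 5: now compute (0/5).
Top reduces to 0: gcd > 1, so the symbol is 0.

0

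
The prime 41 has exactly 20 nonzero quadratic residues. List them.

1,2,4,5,8,9,10,16,18,20,21,23,25,31,32,33,36,37,39,40

Square k = 1,…,20 (k and 41−k give the same square):
1²=1, 2²=4, 3²=9, 4²=16, 5²=25, 6²=36, 7²≡8, 8²≡23, 9²≡40, 10²≡18, 11²≡39, 12²≡21, 13²≡5, 14²≡32, 15²≡20, 16²≡10, 17²≡2, 18²≡37, 19²≡33, 20²≡31 (mod 41).
So the quadratic residues mod 41 are {1, 2, 4, 5, 8, 9, 10, 16, 18, 20, 21, 23, 25, 31, 32, 33, 36, 37, 39, 40}.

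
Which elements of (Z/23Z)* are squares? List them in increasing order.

1,2,3,4,6,8,9,12,13,16,18

Square k = 1,…,11 (k and 23−k give the same square):
1²=1, 2²=4, 3²=9, 4²=16, 5²≡2, 6²≡13, 7²≡3, 8²≡18, 9²≡12, 10²≡8, 11²≡6 (mod 23).
So the quadratic residues mod 23 are {1, 2, 3, 4, 6, 8, 9, 12, 13, 16, 18}.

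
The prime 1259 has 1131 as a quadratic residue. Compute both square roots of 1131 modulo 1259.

Since 1259 ≡ 3 (mod 4), a square root of 1131 is 1131^((1259+1)/4) = 1131^315 mod 1259.
Repeated squaring: 1131^2≡17, 1131^4≡289, 1131^8≡427, 1131^16≡1033, 1131^32≡716, 1131^64≡243, 1131^128≡1135, 1131^256≡268 (mod 1259).
1131^315 = 1131^(256+32+16+8+2+1) ≡ 553 (mod 1259).
Check: 553² = 305809 ≡ 1131 (mod 1259). The two roots are 553 and 706.

553, 706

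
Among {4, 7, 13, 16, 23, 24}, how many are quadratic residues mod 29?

6

(4/29) = +1 → QR.
(7/29) = +1 → QR.
(13/29) = +1 → QR.
(16/29) = +1 → QR.
(23/29) = +1 → QR.
(24/29) = +1 → QR.
Total quadratic residues among the 6: 6.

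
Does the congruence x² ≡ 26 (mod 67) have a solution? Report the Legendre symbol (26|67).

1

Pull out 2: since 67 ≡ 3 (mod 8), (2/67) = -1.
Reciprocity: 13 ≡ 1 and 67 ≡ 3 (mod 4), so (13/67) = +(67/13).
Reduce top mod 13: now compute (2/13).
Pull out 2: since 13 ≡ 5 (mod 8), (2/13) = -1.
Reached (1/13) = 1. Collecting the sign flips along the way, the symbol is +1.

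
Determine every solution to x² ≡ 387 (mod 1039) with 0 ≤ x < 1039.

412, 627

Since 1039 ≡ 3 (mod 4), a square root of 387 is 387^((1039+1)/4) = 387^260 mod 1039.
Repeated squaring: 387^2≡153, 387^4≡551, 387^8≡213, 387^16≡692, 387^32≡924, 387^64≡757, 387^128≡560, 387^256≡861 (mod 1039).
387^260 = 387^(256+4) ≡ 627 (mod 1039).
Check: 627² = 393129 ≡ 387 (mod 1039). The two roots are 412 and 627.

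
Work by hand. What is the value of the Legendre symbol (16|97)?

Pull out 2^4: since 97 ≡ 1 (mod 8), (2/97) = +1, so (2/97)^4 = +1.
Reached (1/97) = 1. Collecting the sign flips along the way, the symbol is +1.

1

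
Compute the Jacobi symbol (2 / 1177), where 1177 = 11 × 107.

1

Pull out 2: since 1177 ≡ 1 (mod 8), (2/1177) = +1.
Reached (1/1177) = 1. Collecting the sign flips along the way, the symbol is +1.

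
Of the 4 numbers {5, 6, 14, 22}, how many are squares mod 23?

1

(5/23) = -1 → non-residue.
(6/23) = +1 → QR.
(14/23) = -1 → non-residue.
(22/23) = -1 → non-residue.
Total quadratic residues among the 4: 1.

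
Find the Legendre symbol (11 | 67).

Reciprocity: 11 ≡ 3 and 67 ≡ 3 (mod 4), so (11/67) = −(67/11).
Reduce top mod 11: now compute (1/11).
Reached (1/11) = 1. Collecting the sign flips along the way, the symbol is -1.

-1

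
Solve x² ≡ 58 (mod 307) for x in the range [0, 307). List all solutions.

66, 241

Since 307 ≡ 3 (mod 4), a square root of 58 is 58^((307+1)/4) = 58^77 mod 307.
Repeated squaring: 58^2≡294, 58^4≡169, 58^8≡10, 58^16≡100, 58^32≡176, 58^64≡276 (mod 307).
58^77 = 58^(64+8+4+1) ≡ 66 (mod 307).
Check: 66² = 4356 ≡ 58 (mod 307). The two roots are 66 and 241.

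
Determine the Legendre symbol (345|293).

-1

Euler's criterion: (345/293) ≡ 52^146 (mod 293).
52^2 ≡ 67 (mod 293)
52^4 ≡ 94 (mod 293)
52^8 ≡ 46 (mod 293)
52^16 ≡ 65 (mod 293)
52^32 ≡ 123 (mod 293)
52^64 ≡ 186 (mod 293)
52^128 ≡ 22 (mod 293)
52^146 = 52^(128+16+2) ≡ 292 (mod 293).
Result is 292 ≡ −1, so (345/293) = −1.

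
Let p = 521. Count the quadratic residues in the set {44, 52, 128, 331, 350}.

3

(44/521) = +1 → QR.
(52/521) = +1 → QR.
(128/521) = +1 → QR.
(331/521) = -1 → non-residue.
(350/521) = -1 → non-residue.
Total quadratic residues among the 5: 3.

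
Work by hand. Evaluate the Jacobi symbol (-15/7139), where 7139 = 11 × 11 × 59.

First reduce: -15 ≡ 7124 (mod 7139).
Pull out 2^2: since 7139 ≡ 3 (mod 8), (2/7139) = -1, so (2/7139)^2 = +1.
Reciprocity: 1781 ≡ 1 and 7139 ≡ 3 (mod 4), so (1781/7139) = +(7139/1781).
Reduce top mod 1781: now compute (15/1781).
Reciprocity: 15 ≡ 3 and 1781 ≡ 1 (mod 4), so (15/1781) = +(1781/15).
Reduce top mod 15: now compute (11/15).
Reciprocity: 11 ≡ 3 and 15 ≡ 3 (mod 4), so (11/15) = −(15/11).
Reduce top mod 11: now compute (4/11).
Pull out 2^2: since 11 ≡ 3 (mod 8), (2/11) = -1, so (2/11)^2 = +1.
Reached (1/11) = 1. Collecting the sign flips along the way, the symbol is -1.

-1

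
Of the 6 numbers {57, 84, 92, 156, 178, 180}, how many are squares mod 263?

(57/263) = -1 → non-residue.
(84/263) = -1 → non-residue.
(92/263) = +1 → QR.
(156/263) = +1 → QR.
(178/263) = +1 → QR.
(180/263) = -1 → non-residue.
Total quadratic residues among the 6: 3.

3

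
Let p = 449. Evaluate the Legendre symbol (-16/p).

1

First reduce: -16 ≡ 433 (mod 449).
Reciprocity: 433 ≡ 1 and 449 ≡ 1 (mod 4), so (433/449) = +(449/433).
Reduce top mod 433: now compute (16/433).
Pull out 2^4: since 433 ≡ 1 (mod 8), (2/433) = +1, so (2/433)^4 = +1.
Reached (1/433) = 1. Collecting the sign flips along the way, the symbol is +1.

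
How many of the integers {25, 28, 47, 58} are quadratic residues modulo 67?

2

(25/67) = +1 → QR.
(28/67) = -1 → non-residue.
(47/67) = +1 → QR.
(58/67) = -1 → non-residue.
Total quadratic residues among the 4: 2.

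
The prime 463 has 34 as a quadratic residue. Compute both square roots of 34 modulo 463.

118, 345

Since 463 ≡ 3 (mod 4), a square root of 34 is 34^((463+1)/4) = 34^116 mod 463.
Repeated squaring: 34^2≡230, 34^4≡118, 34^8≡34, 34^16≡230, 34^32≡118, 34^64≡34 (mod 463).
34^116 = 34^(64+32+16+4) ≡ 118 (mod 463).
Check: 118² = 13924 ≡ 34 (mod 463). The two roots are 118 and 345.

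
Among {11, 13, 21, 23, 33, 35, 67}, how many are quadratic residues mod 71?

(11/71) = -1 → non-residue.
(13/71) = -1 → non-residue.
(21/71) = -1 → non-residue.
(23/71) = -1 → non-residue.
(33/71) = -1 → non-residue.
(35/71) = -1 → non-residue.
(67/71) = -1 → non-residue.
Total quadratic residues among the 7: 0.

0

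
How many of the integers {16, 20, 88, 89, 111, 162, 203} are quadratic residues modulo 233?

4

(16/233) = +1 → QR.
(20/233) = -1 → non-residue.
(88/233) = -1 → non-residue.
(89/233) = +1 → QR.
(111/233) = -1 → non-residue.
(162/233) = +1 → QR.
(203/233) = +1 → QR.
Total quadratic residues among the 7: 4.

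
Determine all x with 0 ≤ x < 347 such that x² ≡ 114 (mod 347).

Since 347 ≡ 3 (mod 4), a square root of 114 is 114^((347+1)/4) = 114^87 mod 347.
Repeated squaring: 114^2≡157, 114^4≡12, 114^8≡144, 114^16≡263, 114^32≡116, 114^64≡270 (mod 347).
114^87 = 114^(64+16+4+2+1) ≡ 43 (mod 347).
Check: 43² = 1849 ≡ 114 (mod 347). The two roots are 43 and 304.

43, 304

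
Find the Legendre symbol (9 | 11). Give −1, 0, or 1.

Euler's criterion: (9/11) ≡ 9^5 (mod 11).
9^2 ≡ 4 (mod 11)
9^4 ≡ 5 (mod 11)
9^5 = 9^(4+1) ≡ 1 (mod 11).
Result is 1, so (9/11) = 1.

1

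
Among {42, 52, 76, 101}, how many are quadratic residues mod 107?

(42/107) = +1 → QR.
(52/107) = +1 → QR.
(76/107) = +1 → QR.
(101/107) = +1 → QR.
Total quadratic residues among the 4: 4.

4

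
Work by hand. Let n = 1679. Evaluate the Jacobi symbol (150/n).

1

Pull out 2: since 1679 ≡ 7 (mod 8), (2/1679) = +1.
Reciprocity: 75 ≡ 3 and 1679 ≡ 3 (mod 4), so (75/1679) = −(1679/75).
Reduce top mod 75: now compute (29/75).
Reciprocity: 29 ≡ 1 and 75 ≡ 3 (mod 4), so (29/75) = +(75/29).
Reduce top mod 29: now compute (17/29).
Reciprocity: 17 ≡ 1 and 29 ≡ 1 (mod 4), so (17/29) = +(29/17).
Reduce top mod 17: now compute (12/17).
Pull out 2^2: since 17 ≡ 1 (mod 8), (2/17) = +1, so (2/17)^2 = +1.
Reciprocity: 3 ≡ 3 and 17 ≡ 1 (mod 4), so (3/17) = +(17/3).
Reduce top mod 3: now compute (2/3).
Pull out 2: since 3 ≡ 3 (mod 8), (2/3) = -1.
Reached (1/3) = 1. Collecting the sign flips along the way, the symbol is +1.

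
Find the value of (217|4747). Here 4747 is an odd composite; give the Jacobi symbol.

Reciprocity: 217 ≡ 1 and 4747 ≡ 3 (mod 4), so (217/4747) = +(4747/217).
Reduce top mod 217: now compute (190/217).
Pull out 2: since 217 ≡ 1 (mod 8), (2/217) = +1.
Reciprocity: 95 ≡ 3 and 217 ≡ 1 (mod 4), so (95/217) = +(217/95).
Reduce top mod 95: now compute (27/95).
Reciprocity: 27 ≡ 3 and 95 ≡ 3 (mod 4), so (27/95) = −(95/27).
Reduce top mod 27: now compute (14/27).
Pull out 2: since 27 ≡ 3 (mod 8), (2/27) = -1.
Reciprocity: 7 ≡ 3 and 27 ≡ 3 (mod 4), so (7/27) = −(27/7).
Reduce top mod 7: now compute (6/7).
Pull out 2: since 7 ≡ 7 (mod 8), (2/7) = +1.
Reciprocity: 3 ≡ 3 and 7 ≡ 3 (mod 4), so (3/7) = −(7/3).
Reduce top mod 3: now compute (1/3).
Reached (1/3) = 1. Collecting the sign flips along the way, the symbol is +1.

1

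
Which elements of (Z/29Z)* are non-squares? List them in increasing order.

2, 3, 8, 10, 11, 12, 14, 15, 17, 18, 19, 21, 26, 27

Square k = 1,…,14 (k and 29−k give the same square):
1²=1, 2²=4, 3²=9, 4²=16, 5²=25, 6²≡7, 7²≡20, 8²≡6, 9²≡23, 10²≡13, 11²≡5, 12²≡28, 13²≡24, 14²≡22 (mod 29).
The residues are {1, 4, 5, 6, 7, 9, 13, 16, 20, 22, 23, 24, 25, 28}; the non-residues are the remaining 14 nonzero classes.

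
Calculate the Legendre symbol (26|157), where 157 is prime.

-1

Pull out 2: since 157 ≡ 5 (mod 8), (2/157) = -1.
Reciprocity: 13 ≡ 1 and 157 ≡ 1 (mod 4), so (13/157) = +(157/13).
Reduce top mod 13: now compute (1/13).
Reached (1/13) = 1. Collecting the sign flips along the way, the symbol is -1.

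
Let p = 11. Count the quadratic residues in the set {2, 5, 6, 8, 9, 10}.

(2/11) = -1 → non-residue.
(5/11) = +1 → QR.
(6/11) = -1 → non-residue.
(8/11) = -1 → non-residue.
(9/11) = +1 → QR.
(10/11) = -1 → non-residue.
Total quadratic residues among the 6: 2.

2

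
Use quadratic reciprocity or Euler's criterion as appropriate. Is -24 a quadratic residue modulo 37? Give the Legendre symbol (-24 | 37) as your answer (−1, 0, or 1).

First reduce: -24 ≡ 13 (mod 37).
Reciprocity: 13 ≡ 1 and 37 ≡ 1 (mod 4), so (13/37) = +(37/13).
Reduce top mod 13: now compute (11/13).
Reciprocity: 11 ≡ 3 and 13 ≡ 1 (mod 4), so (11/13) = +(13/11).
Reduce top mod 11: now compute (2/11).
Pull out 2: since 11 ≡ 3 (mod 8), (2/11) = -1.
Reached (1/11) = 1. Collecting the sign flips along the way, the symbol is -1.

-1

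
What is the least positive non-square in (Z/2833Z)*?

5

(2/2833) = +1, so 2 is a residue.
(3/2833) = +1, so 3 is a residue.
(4/2833) = +1, so 4 is a residue.
(5/2833) = −1, so 5 is the smallest positive non-residue mod 2833.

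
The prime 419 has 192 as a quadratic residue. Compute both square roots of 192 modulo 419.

187, 232

Since 419 ≡ 3 (mod 4), a square root of 192 is 192^((419+1)/4) = 192^105 mod 419.
Repeated squaring: 192^2≡411, 192^4≡64, 192^8≡325, 192^16≡37, 192^32≡112, 192^64≡393 (mod 419).
192^105 = 192^(64+32+8+1) ≡ 187 (mod 419).
Check: 187² = 34969 ≡ 192 (mod 419). The two roots are 187 and 232.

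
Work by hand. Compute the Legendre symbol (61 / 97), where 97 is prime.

1

Euler's criterion: (61/97) ≡ 61^48 (mod 97).
61^2 ≡ 35 (mod 97)
61^4 ≡ 61 (mod 97)
61^8 ≡ 35 (mod 97)
61^16 ≡ 61 (mod 97)
61^32 ≡ 35 (mod 97)
61^48 = 61^(32+16) ≡ 1 (mod 97).
Result is 1, so (61/97) = 1.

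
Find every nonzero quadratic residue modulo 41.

1 2 4 5 8 9 10 16 18 20 21 23 25 31 32 33 36 37 39 40

Square k = 1,…,20 (k and 41−k give the same square):
1²=1, 2²=4, 3²=9, 4²=16, 5²=25, 6²=36, 7²≡8, 8²≡23, 9²≡40, 10²≡18, 11²≡39, 12²≡21, 13²≡5, 14²≡32, 15²≡20, 16²≡10, 17²≡2, 18²≡37, 19²≡33, 20²≡31 (mod 41).
So the quadratic residues mod 41 are {1, 2, 4, 5, 8, 9, 10, 16, 18, 20, 21, 23, 25, 31, 32, 33, 36, 37, 39, 40}.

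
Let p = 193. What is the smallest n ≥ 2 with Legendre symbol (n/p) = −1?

(2/193) = +1, so 2 is a residue.
(3/193) = +1, so 3 is a residue.
(4/193) = +1, so 4 is a residue.
(5/193) = −1, so 5 is the smallest positive non-residue mod 193.

5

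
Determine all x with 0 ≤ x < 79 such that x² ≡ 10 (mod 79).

22, 57

Since 79 ≡ 3 (mod 4), a square root of 10 is 10^((79+1)/4) = 10^20 mod 79.
Repeated squaring: 10^2≡21, 10^4≡46, 10^8≡62, 10^16≡52 (mod 79).
10^20 = 10^(16+4) ≡ 22 (mod 79).
Check: 22² = 484 ≡ 10 (mod 79). The two roots are 22 and 57.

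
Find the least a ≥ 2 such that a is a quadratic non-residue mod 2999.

(2/2999) = +1, so 2 is a residue.
(3/2999) = +1, so 3 is a residue.
(4/2999) = +1, so 4 is a residue.
(5/2999) = +1, so 5 is a residue.
(6/2999) = +1, so 6 is a residue.
(7/2999) = +1, so 7 is a residue.
(8/2999) = +1, so 8 is a residue.
(9/2999) = +1, so 9 is a residue.
(10/2999) = +1, so 10 is a residue.
(11/2999) = +1, so 11 is a residue.
(12/2999) = +1, so 12 is a residue.
(13/2999) = +1, so 13 is a residue.
(14/2999) = +1, so 14 is a residue.
(15/2999) = +1, so 15 is a residue.
(16/2999) = +1, so 16 is a residue.
(17/2999) = −1, so 17 is the smallest positive non-residue mod 2999.

17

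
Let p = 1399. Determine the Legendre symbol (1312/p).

Pull out 2^5: since 1399 ≡ 7 (mod 8), (2/1399) = +1, so (2/1399)^5 = +1.
Reciprocity: 41 ≡ 1 and 1399 ≡ 3 (mod 4), so (41/1399) = +(1399/41).
Reduce top mod 41: now compute (5/41).
Reciprocity: 5 ≡ 1 and 41 ≡ 1 (mod 4), so (5/41) = +(41/5).
Reduce top mod 5: now compute (1/5).
Reached (1/5) = 1. Collecting the sign flips along the way, the symbol is +1.

1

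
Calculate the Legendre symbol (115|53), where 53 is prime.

First reduce: 115 ≡ 9 (mod 53).
Reciprocity: 9 ≡ 1 and 53 ≡ 1 (mod 4), so (9/53) = +(53/9).
Reduce top mod 9: now compute (8/9).
Pull out 2^3: since 9 ≡ 1 (mod 8), (2/9) = +1, so (2/9)^3 = +1.
Reached (1/9) = 1. Collecting the sign flips along the way, the symbol is +1.

1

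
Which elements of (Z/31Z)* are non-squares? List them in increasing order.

3 6 11 12 13 15 17 21 22 23 24 26 27 29 30

Square k = 1,…,15 (k and 31−k give the same square):
1²=1, 2²=4, 3²=9, 4²=16, 5²=25, 6²≡5, 7²≡18, 8²≡2, 9²≡19, 10²≡7, 11²≡28, 12²≡20, 13²≡14, 14²≡10, 15²≡8 (mod 31).
The residues are {1, 2, 4, 5, 7, 8, 9, 10, 14, 16, 18, 19, 20, 25, 28}; the non-residues are the remaining 15 nonzero classes.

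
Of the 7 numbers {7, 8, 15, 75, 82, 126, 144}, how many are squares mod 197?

(7/197) = +1 → QR.
(8/197) = -1 → non-residue.
(15/197) = +1 → QR.
(75/197) = -1 → non-residue.
(82/197) = -1 → non-residue.
(126/197) = -1 → non-residue.
(144/197) = +1 → QR.
Total quadratic residues among the 7: 3.

3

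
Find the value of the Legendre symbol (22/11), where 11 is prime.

First reduce: 22 ≡ 0 (mod 11).
Top reduces to 0: gcd > 1, so the symbol is 0.

0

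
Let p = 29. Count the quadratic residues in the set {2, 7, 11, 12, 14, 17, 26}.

(2/29) = -1 → non-residue.
(7/29) = +1 → QR.
(11/29) = -1 → non-residue.
(12/29) = -1 → non-residue.
(14/29) = -1 → non-residue.
(17/29) = -1 → non-residue.
(26/29) = -1 → non-residue.
Total quadratic residues among the 7: 1.

1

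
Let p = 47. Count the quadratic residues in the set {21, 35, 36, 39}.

(21/47) = +1 → QR.
(35/47) = -1 → non-residue.
(36/47) = +1 → QR.
(39/47) = -1 → non-residue.
Total quadratic residues among the 4: 2.

2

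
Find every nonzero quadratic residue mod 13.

1,3,4,9,10,12

Square k = 1,…,6 (k and 13−k give the same square):
1²=1, 2²=4, 3²=9, 4²≡3, 5²≡12, 6²≡10 (mod 13).
So the quadratic residues mod 13 are {1, 3, 4, 9, 10, 12}.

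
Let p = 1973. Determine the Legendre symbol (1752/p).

Pull out 2^3: since 1973 ≡ 5 (mod 8), (2/1973) = -1, so (2/1973)^3 = -1.
Reciprocity: 219 ≡ 3 and 1973 ≡ 1 (mod 4), so (219/1973) = +(1973/219).
Reduce top mod 219: now compute (2/219).
Pull out 2: since 219 ≡ 3 (mod 8), (2/219) = -1.
Reached (1/219) = 1. Collecting the sign flips along the way, the symbol is +1.

1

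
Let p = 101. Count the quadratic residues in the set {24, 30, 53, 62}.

(24/101) = +1 → QR.
(30/101) = +1 → QR.
(53/101) = -1 → non-residue.
(62/101) = -1 → non-residue.
Total quadratic residues among the 4: 2.

2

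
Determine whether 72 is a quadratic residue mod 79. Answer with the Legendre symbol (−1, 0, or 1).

1

Euler's criterion: (72/79) ≡ 72^39 (mod 79).
72^2 ≡ 49 (mod 79)
72^4 ≡ 31 (mod 79)
72^8 ≡ 13 (mod 79)
72^16 ≡ 11 (mod 79)
72^32 ≡ 42 (mod 79)
72^39 = 72^(32+4+2+1) ≡ 1 (mod 79).
Result is 1, so (72/79) = 1.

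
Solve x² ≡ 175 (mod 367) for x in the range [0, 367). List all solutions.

Since 367 ≡ 3 (mod 4), a square root of 175 is 175^((367+1)/4) = 175^92 mod 367.
Repeated squaring: 175^2≡164, 175^4≡105, 175^8≡15, 175^16≡225, 175^32≡346, 175^64≡74 (mod 367).
175^92 = 175^(64+16+8+4) ≡ 132 (mod 367).
Check: 132² = 17424 ≡ 175 (mod 367). The two roots are 132 and 235.

132, 235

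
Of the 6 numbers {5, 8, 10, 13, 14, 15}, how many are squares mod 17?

(5/17) = -1 → non-residue.
(8/17) = +1 → QR.
(10/17) = -1 → non-residue.
(13/17) = +1 → QR.
(14/17) = -1 → non-residue.
(15/17) = +1 → QR.
Total quadratic residues among the 6: 3.

3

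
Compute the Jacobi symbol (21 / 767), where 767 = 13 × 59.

Reciprocity: 21 ≡ 1 and 767 ≡ 3 (mod 4), so (21/767) = +(767/21).
Reduce top mod 21: now compute (11/21).
Reciprocity: 11 ≡ 3 and 21 ≡ 1 (mod 4), so (11/21) = +(21/11).
Reduce top mod 11: now compute (10/11).
Pull out 2: since 11 ≡ 3 (mod 8), (2/11) = -1.
Reciprocity: 5 ≡ 1 and 11 ≡ 3 (mod 4), so (5/11) = +(11/5).
Reduce top mod 5: now compute (1/5).
Reached (1/5) = 1. Collecting the sign flips along the way, the symbol is -1.

-1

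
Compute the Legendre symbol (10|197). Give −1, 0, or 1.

1

Pull out 2: since 197 ≡ 5 (mod 8), (2/197) = -1.
Reciprocity: 5 ≡ 1 and 197 ≡ 1 (mod 4), so (5/197) = +(197/5).
Reduce top mod 5: now compute (2/5).
Pull out 2: since 5 ≡ 5 (mod 8), (2/5) = -1.
Reached (1/5) = 1. Collecting the sign flips along the way, the symbol is +1.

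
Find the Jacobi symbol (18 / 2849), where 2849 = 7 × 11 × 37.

1

Pull out 2: since 2849 ≡ 1 (mod 8), (2/2849) = +1.
Reciprocity: 9 ≡ 1 and 2849 ≡ 1 (mod 4), so (9/2849) = +(2849/9).
Reduce top mod 9: now compute (5/9).
Reciprocity: 5 ≡ 1 and 9 ≡ 1 (mod 4), so (5/9) = +(9/5).
Reduce top mod 5: now compute (4/5).
Pull out 2^2: since 5 ≡ 5 (mod 8), (2/5) = -1, so (2/5)^2 = +1.
Reached (1/5) = 1. Collecting the sign flips along the way, the symbol is +1.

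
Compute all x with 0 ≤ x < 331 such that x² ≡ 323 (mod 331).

150, 181

Since 331 ≡ 3 (mod 4), a square root of 323 is 323^((331+1)/4) = 323^83 mod 331.
Repeated squaring: 323^2≡64, 323^4≡124, 323^8≡150, 323^16≡323, 323^32≡64, 323^64≡124 (mod 331).
323^83 = 323^(64+16+2+1) ≡ 150 (mod 331).
Check: 150² = 22500 ≡ 323 (mod 331). The two roots are 150 and 181.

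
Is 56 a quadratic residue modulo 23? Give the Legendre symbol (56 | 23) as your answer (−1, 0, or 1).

-1

First reduce: 56 ≡ 10 (mod 23).
Pull out 2: since 23 ≡ 7 (mod 8), (2/23) = +1.
Reciprocity: 5 ≡ 1 and 23 ≡ 3 (mod 4), so (5/23) = +(23/5).
Reduce top mod 5: now compute (3/5).
Reciprocity: 3 ≡ 3 and 5 ≡ 1 (mod 4), so (3/5) = +(5/3).
Reduce top mod 3: now compute (2/3).
Pull out 2: since 3 ≡ 3 (mod 8), (2/3) = -1.
Reached (1/3) = 1. Collecting the sign flips along the way, the symbol is -1.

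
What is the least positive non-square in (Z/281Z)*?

3

(2/281) = +1, so 2 is a residue.
(3/281) = −1, so 3 is the smallest positive non-residue mod 281.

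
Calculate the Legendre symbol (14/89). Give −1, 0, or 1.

Pull out 2: since 89 ≡ 1 (mod 8), (2/89) = +1.
Reciprocity: 7 ≡ 3 and 89 ≡ 1 (mod 4), so (7/89) = +(89/7).
Reduce top mod 7: now compute (5/7).
Reciprocity: 5 ≡ 1 and 7 ≡ 3 (mod 4), so (5/7) = +(7/5).
Reduce top mod 5: now compute (2/5).
Pull out 2: since 5 ≡ 5 (mod 8), (2/5) = -1.
Reached (1/5) = 1. Collecting the sign flips along the way, the symbol is -1.

-1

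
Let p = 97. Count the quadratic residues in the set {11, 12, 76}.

2

(11/97) = +1 → QR.
(12/97) = +1 → QR.
(76/97) = -1 → non-residue.
Total quadratic residues among the 3: 2.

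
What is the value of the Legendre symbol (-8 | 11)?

1

First reduce: -8 ≡ 3 (mod 11).
Reciprocity: 3 ≡ 3 and 11 ≡ 3 (mod 4), so (3/11) = −(11/3).
Reduce top mod 3: now compute (2/3).
Pull out 2: since 3 ≡ 3 (mod 8), (2/3) = -1.
Reached (1/3) = 1. Collecting the sign flips along the way, the symbol is +1.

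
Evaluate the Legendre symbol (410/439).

-1

Euler's criterion: (410/439) ≡ 410^219 (mod 439).
410^2 ≡ 402 (mod 439)
410^4 ≡ 52 (mod 439)
410^8 ≡ 70 (mod 439)
410^16 ≡ 71 (mod 439)
410^32 ≡ 212 (mod 439)
410^64 ≡ 166 (mod 439)
410^128 ≡ 338 (mod 439)
410^219 = 410^(128+64+16+8+2+1) ≡ 438 (mod 439).
Result is 438 ≡ −1, so (410/439) = −1.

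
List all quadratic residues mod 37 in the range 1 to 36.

Square k = 1,…,18 (k and 37−k give the same square):
1²=1, 2²=4, 3²=9, 4²=16, 5²=25, 6²=36, 7²≡12, 8²≡27, 9²≡7, 10²≡26, 11²≡10, 12²≡33, 13²≡21, 14²≡11, 15²≡3, 16²≡34, 17²≡30, 18²≡28 (mod 37).
So the quadratic residues mod 37 are {1, 3, 4, 7, 9, 10, 11, 12, 16, 21, 25, 26, 27, 28, 30, 33, 34, 36}.

1, 3, 4, 7, 9, 10, 11, 12, 16, 21, 25, 26, 27, 28, 30, 33, 34, 36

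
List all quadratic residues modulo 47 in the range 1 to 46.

Square k = 1,…,23 (k and 47−k give the same square):
1²=1, 2²=4, 3²=9, 4²=16, 5²=25, 6²=36, 7²≡2, 8²≡17, 9²≡34, 10²≡6, 11²≡27, 12²≡3, 13²≡28, 14²≡8, 15²≡37, 16²≡21, 17²≡7, 18²≡42, 19²≡32, 20²≡24, 21²≡18, 22²≡14, 23²≡12 (mod 47).
So the quadratic residues mod 47 are {1, 2, 3, 4, 6, 7, 8, 9, 12, 14, 16, 17, 18, 21, 24, 25, 27, 28, 32, 34, 36, 37, 42}.

1,2,3,4,6,7,8,9,12,14,16,17,18,21,24,25,27,28,32,34,36,37,42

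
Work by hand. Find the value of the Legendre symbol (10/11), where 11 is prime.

Pull out 2: since 11 ≡ 3 (mod 8), (2/11) = -1.
Reciprocity: 5 ≡ 1 and 11 ≡ 3 (mod 4), so (5/11) = +(11/5).
Reduce top mod 5: now compute (1/5).
Reached (1/5) = 1. Collecting the sign flips along the way, the symbol is -1.

-1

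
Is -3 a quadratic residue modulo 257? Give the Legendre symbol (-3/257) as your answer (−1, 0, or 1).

-1

Euler's criterion: (-3/257) ≡ 254^128 (mod 257).
254^2 ≡ 9 (mod 257)
254^4 ≡ 81 (mod 257)
254^8 ≡ 136 (mod 257)
254^16 ≡ 249 (mod 257)
254^32 ≡ 64 (mod 257)
254^64 ≡ 241 (mod 257)
254^128 ≡ 256 (mod 257)
254^128 = 254^(128) ≡ 256 (mod 257).
Result is 256 ≡ −1, so (-3/257) = −1.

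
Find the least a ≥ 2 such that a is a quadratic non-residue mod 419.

(2/419) = −1, so 2 is the smallest positive non-residue mod 419.

2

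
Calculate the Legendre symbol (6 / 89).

-1

Pull out 2: since 89 ≡ 1 (mod 8), (2/89) = +1.
Reciprocity: 3 ≡ 3 and 89 ≡ 1 (mod 4), so (3/89) = +(89/3).
Reduce top mod 3: now compute (2/3).
Pull out 2: since 3 ≡ 3 (mod 8), (2/3) = -1.
Reached (1/3) = 1. Collecting the sign flips along the way, the symbol is -1.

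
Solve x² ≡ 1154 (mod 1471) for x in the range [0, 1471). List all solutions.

Since 1471 ≡ 3 (mod 4), a square root of 1154 is 1154^((1471+1)/4) = 1154^368 mod 1471.
Repeated squaring: 1154^2≡461, 1154^4≡697, 1154^8≡379, 1154^16≡954, 1154^32≡1038, 1154^64≡672, 1154^128≡1458, 1154^256≡169 (mod 1471).
1154^368 = 1154^(256+64+32+16) ≡ 64 (mod 1471).
Check: 64² = 4096 ≡ 1154 (mod 1471). The two roots are 64 and 1407.

64, 1407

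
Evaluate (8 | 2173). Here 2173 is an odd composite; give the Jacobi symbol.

-1

Pull out 2^3: since 2173 ≡ 5 (mod 8), (2/2173) = -1, so (2/2173)^3 = -1.
Reached (1/2173) = 1. Collecting the sign flips along the way, the symbol is -1.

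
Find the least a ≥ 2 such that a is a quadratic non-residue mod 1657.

5

(2/1657) = +1, so 2 is a residue.
(3/1657) = +1, so 3 is a residue.
(4/1657) = +1, so 4 is a residue.
(5/1657) = −1, so 5 is the smallest positive non-residue mod 1657.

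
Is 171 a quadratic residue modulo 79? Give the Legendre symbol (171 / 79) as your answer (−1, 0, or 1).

1

Euler's criterion: (171/79) ≡ 13^39 (mod 79).
13^2 ≡ 11 (mod 79)
13^4 ≡ 42 (mod 79)
13^8 ≡ 26 (mod 79)
13^16 ≡ 44 (mod 79)
13^32 ≡ 40 (mod 79)
13^39 = 13^(32+4+2+1) ≡ 1 (mod 79).
Result is 1, so (171/79) = 1.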